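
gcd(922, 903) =1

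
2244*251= 563244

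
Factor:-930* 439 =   -  2^1*3^1*5^1 * 31^1*439^1 = -408270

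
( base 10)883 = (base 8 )1563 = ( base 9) 1181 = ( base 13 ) 52C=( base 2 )1101110011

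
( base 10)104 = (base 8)150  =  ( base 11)95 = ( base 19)59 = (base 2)1101000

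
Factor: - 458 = -2^1  *229^1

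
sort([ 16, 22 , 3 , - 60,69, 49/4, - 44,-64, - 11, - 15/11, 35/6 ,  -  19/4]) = [ - 64, - 60, - 44, - 11 , - 19/4,- 15/11,3,35/6,49/4,16, 22,69 ]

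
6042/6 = 1007 = 1007.00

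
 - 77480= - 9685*8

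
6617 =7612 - 995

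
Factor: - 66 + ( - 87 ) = -3^2*17^1 = -  153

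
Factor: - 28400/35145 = -80/99 = -2^4*3^ ( - 2)*5^1*11^ ( - 1)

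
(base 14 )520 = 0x3F0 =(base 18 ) 320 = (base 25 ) 1F8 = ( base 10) 1008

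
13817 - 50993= - 37176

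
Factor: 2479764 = 2^2*3^1*7^1 * 53^1*557^1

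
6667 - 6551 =116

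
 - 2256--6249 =3993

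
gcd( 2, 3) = 1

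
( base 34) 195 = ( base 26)24B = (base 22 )30F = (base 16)5BB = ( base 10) 1467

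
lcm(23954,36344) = 1053976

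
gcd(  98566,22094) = 2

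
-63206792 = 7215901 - 70422693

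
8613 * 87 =749331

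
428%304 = 124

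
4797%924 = 177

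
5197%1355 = 1132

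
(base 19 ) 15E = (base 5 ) 3340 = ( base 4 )13112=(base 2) 111010110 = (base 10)470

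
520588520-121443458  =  399145062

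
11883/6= 1980  +  1/2 =1980.50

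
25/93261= 25/93261=0.00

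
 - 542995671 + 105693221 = - 437302450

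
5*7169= 35845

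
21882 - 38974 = - 17092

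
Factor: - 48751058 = - 2^1*79^1*308551^1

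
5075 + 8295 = 13370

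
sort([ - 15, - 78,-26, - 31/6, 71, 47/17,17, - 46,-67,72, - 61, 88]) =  [  -  78,  -  67, -61,-46, -26, - 15,-31/6,47/17, 17, 71,72, 88 ] 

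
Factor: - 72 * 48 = -2^7*3^3 = -3456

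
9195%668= 511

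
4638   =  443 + 4195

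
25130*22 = 552860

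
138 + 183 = 321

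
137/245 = 137/245= 0.56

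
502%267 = 235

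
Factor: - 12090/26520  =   - 31/68 = -  2^ ( - 2 ) * 17^( - 1 )*31^1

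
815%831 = 815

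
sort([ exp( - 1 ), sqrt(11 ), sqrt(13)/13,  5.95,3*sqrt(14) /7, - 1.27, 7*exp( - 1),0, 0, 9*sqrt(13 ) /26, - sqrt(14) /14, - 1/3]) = [ - 1.27, - 1/3, - sqrt( 14)/14,0, 0, sqrt(13) /13, exp( - 1),9*sqrt( 13) /26,3 * sqrt(14)/7,7 * exp( - 1), sqrt(11), 5.95]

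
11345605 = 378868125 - 367522520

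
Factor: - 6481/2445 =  - 3^( -1 )*5^( - 1)*163^( - 1 )*6481^1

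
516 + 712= 1228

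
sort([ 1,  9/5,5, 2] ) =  [1,9/5, 2,5 ]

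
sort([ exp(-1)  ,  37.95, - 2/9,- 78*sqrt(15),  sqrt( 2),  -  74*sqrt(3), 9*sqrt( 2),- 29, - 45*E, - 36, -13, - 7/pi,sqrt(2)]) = [ - 78*sqrt( 15),-74*sqrt(3),-45 * E, -36, - 29, - 13, - 7/pi,-2/9,exp(-1), sqrt( 2), sqrt( 2),9*sqrt(2), 37.95]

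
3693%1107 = 372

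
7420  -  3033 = 4387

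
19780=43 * 460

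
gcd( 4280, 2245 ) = 5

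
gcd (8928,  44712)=72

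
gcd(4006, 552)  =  2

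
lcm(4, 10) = 20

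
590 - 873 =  - 283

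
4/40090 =2/20045= 0.00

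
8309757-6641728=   1668029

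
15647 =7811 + 7836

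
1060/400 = 53/20 = 2.65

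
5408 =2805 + 2603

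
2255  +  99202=101457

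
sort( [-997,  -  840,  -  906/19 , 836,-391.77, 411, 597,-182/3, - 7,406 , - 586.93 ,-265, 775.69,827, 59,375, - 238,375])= [  -  997, - 840,-586.93,-391.77,-265,-238,- 182/3,-906/19,  -  7,  59, 375, 375, 406,  411,  597, 775.69,827, 836] 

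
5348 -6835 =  - 1487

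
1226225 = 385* 3185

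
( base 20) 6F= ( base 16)87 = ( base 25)5A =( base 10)135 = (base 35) 3U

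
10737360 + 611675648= 622413008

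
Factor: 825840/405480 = 2^1*3^1*37^1*109^(-1)=222/109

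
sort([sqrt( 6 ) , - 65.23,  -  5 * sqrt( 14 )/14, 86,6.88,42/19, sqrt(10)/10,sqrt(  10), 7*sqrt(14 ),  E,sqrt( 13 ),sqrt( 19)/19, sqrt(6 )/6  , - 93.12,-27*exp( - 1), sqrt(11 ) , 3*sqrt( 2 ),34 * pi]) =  [ - 93.12, - 65.23,  -  27*exp( - 1 ), - 5 *sqrt( 14 )/14, sqrt (19)/19,sqrt( 10) /10, sqrt(6 ) /6,42/19, sqrt( 6) , E, sqrt( 10 ), sqrt( 11), sqrt( 13 ),3*sqrt( 2), 6.88, 7*sqrt (14 ),86,34*pi ] 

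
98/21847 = 14/3121 = 0.00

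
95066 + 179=95245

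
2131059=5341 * 399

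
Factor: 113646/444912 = 2^( - 3)*23^( - 1 )*47^1 = 47/184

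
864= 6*144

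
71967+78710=150677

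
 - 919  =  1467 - 2386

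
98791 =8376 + 90415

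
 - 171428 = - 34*5042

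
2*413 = 826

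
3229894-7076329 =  - 3846435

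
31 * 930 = 28830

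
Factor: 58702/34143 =98/57=2^1*3^( - 1)*7^2 * 19^( - 1)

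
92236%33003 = 26230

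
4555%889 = 110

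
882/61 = 14 +28/61  =  14.46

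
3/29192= 3/29192 =0.00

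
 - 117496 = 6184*( -19)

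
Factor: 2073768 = 2^3*3^1*71^1*1217^1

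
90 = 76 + 14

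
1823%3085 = 1823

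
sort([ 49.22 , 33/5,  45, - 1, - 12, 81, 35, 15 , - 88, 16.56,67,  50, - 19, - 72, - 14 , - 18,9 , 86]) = [ - 88, -72, - 19,-18, - 14, - 12,-1, 33/5, 9,15 , 16.56, 35,  45, 49.22,  50, 67,81 , 86]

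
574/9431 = 574/9431 = 0.06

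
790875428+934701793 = 1725577221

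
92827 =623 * 149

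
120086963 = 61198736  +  58888227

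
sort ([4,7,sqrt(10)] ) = [ sqrt(10), 4,7 ]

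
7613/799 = 9+422/799 = 9.53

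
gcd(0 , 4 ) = 4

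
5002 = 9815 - 4813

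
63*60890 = 3836070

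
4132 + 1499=5631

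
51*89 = 4539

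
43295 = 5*8659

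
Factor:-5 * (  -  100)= 500 =2^2*5^3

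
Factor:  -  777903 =-3^1*7^1*17^1*2179^1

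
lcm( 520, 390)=1560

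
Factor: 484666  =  2^1*7^1*13^1  *2663^1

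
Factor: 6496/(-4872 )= -2^2*3^( - 1 ) = - 4/3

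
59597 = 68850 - 9253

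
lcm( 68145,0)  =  0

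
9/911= 9/911 = 0.01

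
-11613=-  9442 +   -  2171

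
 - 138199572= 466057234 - 604256806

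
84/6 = 14 = 14.00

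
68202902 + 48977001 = 117179903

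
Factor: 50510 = 2^1*5^1* 5051^1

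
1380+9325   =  10705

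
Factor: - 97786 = - 2^1 * 13^1*3761^1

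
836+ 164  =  1000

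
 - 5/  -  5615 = 1/1123 = 0.00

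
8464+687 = 9151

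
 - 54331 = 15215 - 69546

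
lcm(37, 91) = 3367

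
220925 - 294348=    - 73423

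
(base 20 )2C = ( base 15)37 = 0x34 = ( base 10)52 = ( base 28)1O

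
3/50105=3/50105 = 0.00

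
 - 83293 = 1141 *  ( - 73 ) 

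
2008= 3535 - 1527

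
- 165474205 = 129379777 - 294853982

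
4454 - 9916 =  - 5462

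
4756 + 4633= 9389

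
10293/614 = 16 + 469/614 = 16.76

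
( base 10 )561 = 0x231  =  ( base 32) HH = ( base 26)LF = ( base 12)3A9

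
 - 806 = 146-952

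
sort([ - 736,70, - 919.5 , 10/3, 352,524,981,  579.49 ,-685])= [ - 919.5, - 736 ,- 685, 10/3,70,352, 524,  579.49, 981] 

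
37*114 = 4218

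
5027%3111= 1916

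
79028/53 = 79028/53=1491.09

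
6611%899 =318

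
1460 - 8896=  -  7436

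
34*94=3196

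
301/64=301/64 = 4.70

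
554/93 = 554/93 = 5.96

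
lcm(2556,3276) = 232596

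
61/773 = 61/773 = 0.08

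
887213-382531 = 504682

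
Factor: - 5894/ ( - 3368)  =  2^( - 2)*7^1= 7/4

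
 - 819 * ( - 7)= 5733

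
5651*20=113020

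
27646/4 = 6911 + 1/2 = 6911.50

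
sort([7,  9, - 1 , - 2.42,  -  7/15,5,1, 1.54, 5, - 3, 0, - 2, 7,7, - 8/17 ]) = [ -3,-2.42, - 2, - 1,  -  8/17, - 7/15,0,1,1.54, 5,5,7, 7,7, 9]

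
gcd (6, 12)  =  6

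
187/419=187/419 = 0.45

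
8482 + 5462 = 13944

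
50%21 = 8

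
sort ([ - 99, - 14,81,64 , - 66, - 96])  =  [ - 99, - 96,  -  66, - 14,64, 81 ] 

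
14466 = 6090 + 8376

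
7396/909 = 8  +  124/909=8.14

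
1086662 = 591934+494728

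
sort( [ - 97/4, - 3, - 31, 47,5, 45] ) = [ - 31, - 97/4, - 3, 5 , 45 , 47 ]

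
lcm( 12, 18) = 36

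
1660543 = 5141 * 323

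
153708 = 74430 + 79278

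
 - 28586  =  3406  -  31992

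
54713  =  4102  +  50611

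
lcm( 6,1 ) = 6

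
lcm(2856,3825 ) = 214200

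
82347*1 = 82347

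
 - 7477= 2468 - 9945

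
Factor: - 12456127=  - 421^1*29587^1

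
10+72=82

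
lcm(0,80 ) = 0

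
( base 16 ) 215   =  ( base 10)533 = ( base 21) 148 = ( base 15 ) 258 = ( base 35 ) f8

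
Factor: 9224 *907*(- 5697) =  - 47662059096 = - 2^3*3^3*211^1*907^1*1153^1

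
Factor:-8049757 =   -  37^1*217561^1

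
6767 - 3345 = 3422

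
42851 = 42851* 1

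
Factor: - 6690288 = -2^4  *3^1*11^1*12671^1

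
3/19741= 3/19741=0.00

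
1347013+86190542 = 87537555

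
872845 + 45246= 918091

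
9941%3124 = 569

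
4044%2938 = 1106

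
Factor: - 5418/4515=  - 6/5=-2^1*3^1*5^(  -  1 )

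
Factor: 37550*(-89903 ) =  - 2^1 *5^2*11^2  *  743^1*751^1 = - 3375857650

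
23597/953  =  24 + 725/953 = 24.76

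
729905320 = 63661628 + 666243692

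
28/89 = 28/89 = 0.31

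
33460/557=60 + 40/557= 60.07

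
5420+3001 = 8421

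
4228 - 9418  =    -  5190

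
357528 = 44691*8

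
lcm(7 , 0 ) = 0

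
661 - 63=598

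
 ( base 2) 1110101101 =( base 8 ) 1655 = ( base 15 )42b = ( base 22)1KH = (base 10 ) 941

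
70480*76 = 5356480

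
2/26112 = 1/13056 = 0.00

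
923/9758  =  923/9758=0.09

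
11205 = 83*135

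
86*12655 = 1088330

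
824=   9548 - 8724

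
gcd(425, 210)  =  5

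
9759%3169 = 252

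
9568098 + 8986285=18554383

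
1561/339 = 1561/339  =  4.60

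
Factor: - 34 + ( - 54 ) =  - 88 = - 2^3*11^1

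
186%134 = 52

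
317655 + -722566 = - 404911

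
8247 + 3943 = 12190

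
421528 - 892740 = - 471212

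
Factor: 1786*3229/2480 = 2^( - 3)*5^ ( - 1) * 19^1*31^( - 1)*47^1* 3229^1  =  2883497/1240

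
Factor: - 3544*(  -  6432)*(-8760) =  - 2^11*3^2 * 5^1*67^1*73^1*443^1 = - 199684270080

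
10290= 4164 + 6126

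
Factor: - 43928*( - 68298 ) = 3000194544 = 2^4*3^1*17^2*19^1*11383^1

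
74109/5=14821 + 4/5 =14821.80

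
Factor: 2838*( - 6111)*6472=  - 112244012496= - 2^4*3^3* 7^1*11^1*43^1 * 97^1*809^1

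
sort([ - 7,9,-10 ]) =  [ - 10, - 7,  9 ] 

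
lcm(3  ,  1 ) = 3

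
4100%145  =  40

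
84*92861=7800324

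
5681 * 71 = 403351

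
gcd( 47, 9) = 1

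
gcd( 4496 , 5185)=1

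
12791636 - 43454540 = -30662904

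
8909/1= 8909 = 8909.00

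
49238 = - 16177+65415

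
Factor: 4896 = 2^5*3^2*17^1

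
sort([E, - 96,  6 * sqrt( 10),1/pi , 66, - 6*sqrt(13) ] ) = [ - 96, - 6 * sqrt( 13), 1/pi,  E,6*sqrt(10), 66]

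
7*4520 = 31640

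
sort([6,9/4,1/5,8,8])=[ 1/5,9/4,6 , 8,8]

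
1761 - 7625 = -5864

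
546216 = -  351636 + 897852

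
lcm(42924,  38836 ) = 815556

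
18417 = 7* 2631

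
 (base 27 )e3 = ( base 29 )D4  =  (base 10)381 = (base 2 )101111101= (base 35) AV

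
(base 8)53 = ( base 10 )43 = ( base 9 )47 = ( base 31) 1C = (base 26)1H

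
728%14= 0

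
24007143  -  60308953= - 36301810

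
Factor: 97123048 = 2^3*11^1 * 113^1*9767^1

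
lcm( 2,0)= 0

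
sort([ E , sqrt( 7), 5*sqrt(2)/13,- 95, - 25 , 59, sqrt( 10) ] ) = [- 95, - 25, 5*sqrt( 2 )/13,sqrt(7), E,sqrt( 10),59 ] 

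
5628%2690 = 248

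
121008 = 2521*48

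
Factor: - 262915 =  - 5^1*52583^1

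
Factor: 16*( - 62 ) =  - 992 = - 2^5*31^1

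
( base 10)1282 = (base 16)502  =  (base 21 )2j1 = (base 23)29h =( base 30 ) 1cm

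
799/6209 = 799/6209 = 0.13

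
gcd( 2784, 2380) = 4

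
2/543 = 2/543 = 0.00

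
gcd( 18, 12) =6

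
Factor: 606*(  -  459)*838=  - 2^2*  3^4*17^1*101^1 *419^1 =- 233093052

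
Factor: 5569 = 5569^1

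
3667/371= 9 + 328/371  =  9.88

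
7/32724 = 7/32724= 0.00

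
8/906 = 4/453= 0.01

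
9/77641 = 9/77641 = 0.00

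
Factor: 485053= 485053^1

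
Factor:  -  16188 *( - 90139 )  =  1459170132  =  2^2*3^1*7^1  *19^1 * 71^1*79^1* 163^1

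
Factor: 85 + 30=5^1*23^1 = 115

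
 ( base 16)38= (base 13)44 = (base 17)35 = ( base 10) 56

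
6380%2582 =1216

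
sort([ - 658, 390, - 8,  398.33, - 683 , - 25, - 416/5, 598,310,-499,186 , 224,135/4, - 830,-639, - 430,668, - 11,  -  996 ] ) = [ - 996, - 830, - 683, - 658, - 639, - 499, - 430, - 416/5,-25 , - 11,- 8, 135/4,186, 224 , 310,  390, 398.33,598, 668 ] 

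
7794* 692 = 5393448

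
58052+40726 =98778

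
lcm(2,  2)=2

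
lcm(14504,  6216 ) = 43512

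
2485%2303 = 182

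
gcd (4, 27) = 1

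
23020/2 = 11510 =11510.00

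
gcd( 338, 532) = 2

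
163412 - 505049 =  - 341637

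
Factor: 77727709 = 1021^1*76129^1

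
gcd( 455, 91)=91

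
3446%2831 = 615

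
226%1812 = 226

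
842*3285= 2765970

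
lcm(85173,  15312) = 1362768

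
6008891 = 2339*2569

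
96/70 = 1 + 13/35 = 1.37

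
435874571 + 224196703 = 660071274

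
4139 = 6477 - 2338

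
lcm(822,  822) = 822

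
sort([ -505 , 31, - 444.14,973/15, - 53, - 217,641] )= [ - 505, - 444.14, - 217, - 53, 31,  973/15,641]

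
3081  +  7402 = 10483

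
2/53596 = 1/26798 =0.00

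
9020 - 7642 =1378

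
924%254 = 162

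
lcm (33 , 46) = 1518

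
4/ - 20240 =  -1 + 5059/5060 = - 0.00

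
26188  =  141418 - 115230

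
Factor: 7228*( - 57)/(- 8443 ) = 411996/8443 =2^2*3^1*13^1*19^1*139^1*8443^( - 1) 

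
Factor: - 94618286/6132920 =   -  2^( - 2 ) * 5^( - 1)*7^1*17^ ( -1 )*29^( -1 )*311^ (  -  1 )*6758449^1 = - 47309143/3066460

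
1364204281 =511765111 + 852439170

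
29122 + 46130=75252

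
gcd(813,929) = 1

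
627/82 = 627/82 = 7.65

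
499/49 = 10+9/49 = 10.18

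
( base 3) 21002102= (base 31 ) 5BM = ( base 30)5m8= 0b1010000110000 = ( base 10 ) 5168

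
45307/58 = 781 + 9/58 = 781.16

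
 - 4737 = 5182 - 9919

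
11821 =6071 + 5750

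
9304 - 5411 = 3893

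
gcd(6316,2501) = 1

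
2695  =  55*49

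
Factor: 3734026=2^1* 1867013^1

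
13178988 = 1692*7789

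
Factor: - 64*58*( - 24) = 89088 = 2^10*3^1*29^1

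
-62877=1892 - 64769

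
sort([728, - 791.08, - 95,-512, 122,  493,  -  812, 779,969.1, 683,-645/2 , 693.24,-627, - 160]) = [-812,  -  791.08,  -  627, - 512, -645/2,-160 , - 95,122,493,683,693.24, 728,779,969.1 ]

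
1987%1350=637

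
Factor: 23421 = 3^1*37^1*211^1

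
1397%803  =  594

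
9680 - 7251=2429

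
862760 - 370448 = 492312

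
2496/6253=192/481 =0.40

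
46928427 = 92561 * 507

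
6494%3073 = 348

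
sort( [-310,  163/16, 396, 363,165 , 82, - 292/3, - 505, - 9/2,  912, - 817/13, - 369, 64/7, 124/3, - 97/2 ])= [ - 505, - 369, - 310, - 292/3, - 817/13, - 97/2, - 9/2,  64/7, 163/16 , 124/3, 82,165,  363,  396,  912 ] 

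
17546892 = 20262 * 866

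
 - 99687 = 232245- 331932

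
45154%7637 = 6969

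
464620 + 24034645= 24499265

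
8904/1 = 8904 = 8904.00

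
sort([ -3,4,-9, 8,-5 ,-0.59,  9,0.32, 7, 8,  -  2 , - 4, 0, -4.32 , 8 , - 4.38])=[- 9, - 5, - 4.38, -4.32, - 4, - 3, - 2 , - 0.59,0, 0.32,4, 7,8, 8, 8, 9] 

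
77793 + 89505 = 167298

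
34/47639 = 34/47639 = 0.00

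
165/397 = 165/397 = 0.42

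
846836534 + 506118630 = 1352955164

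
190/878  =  95/439 = 0.22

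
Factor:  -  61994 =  - 2^1*139^1*223^1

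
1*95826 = 95826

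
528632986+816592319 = 1345225305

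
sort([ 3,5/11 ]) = [ 5/11 , 3 ]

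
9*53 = 477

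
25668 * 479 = 12294972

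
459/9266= 459/9266 = 0.05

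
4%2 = 0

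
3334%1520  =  294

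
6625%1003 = 607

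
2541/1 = 2541 = 2541.00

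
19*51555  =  979545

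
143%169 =143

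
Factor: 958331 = 11^1*87121^1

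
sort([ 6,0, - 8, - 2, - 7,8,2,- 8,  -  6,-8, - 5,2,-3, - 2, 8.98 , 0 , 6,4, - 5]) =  [ - 8,-8, - 8, - 7, - 6 , - 5,-5,-3 , - 2,-2, 0,0,2,2,4, 6, 6,8 , 8.98]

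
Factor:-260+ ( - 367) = - 3^1*11^1*19^1=- 627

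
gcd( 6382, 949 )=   1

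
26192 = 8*3274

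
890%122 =36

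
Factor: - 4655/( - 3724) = 5/4=   2^(- 2 )*5^1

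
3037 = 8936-5899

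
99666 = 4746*21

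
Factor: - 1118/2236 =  - 2^(  -  1) = - 1/2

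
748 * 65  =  48620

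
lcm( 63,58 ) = 3654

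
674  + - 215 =459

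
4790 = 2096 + 2694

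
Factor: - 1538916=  - 2^2*3^1*257^1*499^1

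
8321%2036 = 177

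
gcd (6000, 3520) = 80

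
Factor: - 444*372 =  -2^4*3^2*31^1*37^1   =  - 165168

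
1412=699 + 713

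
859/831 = 859/831 = 1.03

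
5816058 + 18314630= 24130688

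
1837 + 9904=11741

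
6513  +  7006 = 13519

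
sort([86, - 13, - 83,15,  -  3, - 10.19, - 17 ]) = [ - 83, - 17, - 13, - 10.19 , - 3,15, 86]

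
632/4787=632/4787= 0.13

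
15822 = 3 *5274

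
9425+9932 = 19357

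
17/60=17/60 = 0.28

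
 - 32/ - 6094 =16/3047 = 0.01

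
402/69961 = 402/69961 = 0.01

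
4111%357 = 184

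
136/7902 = 68/3951  =  0.02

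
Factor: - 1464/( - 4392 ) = 3^(  -  1 )  =  1/3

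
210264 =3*70088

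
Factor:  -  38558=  - 2^1*13^1*1483^1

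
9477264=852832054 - 843354790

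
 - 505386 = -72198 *7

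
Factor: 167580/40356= 245/59 =5^1 * 7^2*59^(  -  1 ) 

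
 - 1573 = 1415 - 2988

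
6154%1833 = 655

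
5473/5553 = 5473/5553 = 0.99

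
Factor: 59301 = 3^2 * 11^1*599^1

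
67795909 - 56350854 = 11445055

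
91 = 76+15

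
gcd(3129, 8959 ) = 1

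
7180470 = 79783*90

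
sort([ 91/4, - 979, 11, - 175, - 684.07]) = [- 979 , - 684.07, - 175,11, 91/4] 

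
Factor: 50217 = 3^1 * 19^1*881^1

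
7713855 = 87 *88665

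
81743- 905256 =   -  823513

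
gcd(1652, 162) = 2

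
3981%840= 621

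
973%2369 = 973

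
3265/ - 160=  - 21 + 19/32 =- 20.41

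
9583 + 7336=16919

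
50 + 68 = 118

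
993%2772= 993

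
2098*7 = 14686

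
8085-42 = 8043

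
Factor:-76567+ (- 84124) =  - 160691 = -37^1 * 43^1*101^1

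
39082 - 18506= 20576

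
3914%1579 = 756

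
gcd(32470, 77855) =5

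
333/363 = 111/121 = 0.92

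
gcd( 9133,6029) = 1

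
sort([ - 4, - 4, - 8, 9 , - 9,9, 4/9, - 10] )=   [- 10,- 9, - 8,-4 , -4 , 4/9, 9,9 ] 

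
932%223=40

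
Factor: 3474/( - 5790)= - 3/5 = - 3^1*5^(-1 )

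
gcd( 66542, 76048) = 9506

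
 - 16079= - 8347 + -7732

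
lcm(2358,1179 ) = 2358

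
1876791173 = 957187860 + 919603313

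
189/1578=63/526 = 0.12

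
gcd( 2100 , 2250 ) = 150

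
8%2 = 0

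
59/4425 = 1/75 = 0.01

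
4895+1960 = 6855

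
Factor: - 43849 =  - 13^1*3373^1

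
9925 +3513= 13438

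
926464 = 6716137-5789673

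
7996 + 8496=16492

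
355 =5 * 71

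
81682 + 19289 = 100971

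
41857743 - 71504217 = -29646474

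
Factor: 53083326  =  2^1*3^1*2039^1*4339^1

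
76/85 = 76/85  =  0.89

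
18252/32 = 4563/8 = 570.38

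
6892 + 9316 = 16208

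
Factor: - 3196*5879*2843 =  - 2^2*17^1*47^1*2843^1*5879^1 = -53417934412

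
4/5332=1/1333  =  0.00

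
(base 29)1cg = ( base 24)225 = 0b10010110101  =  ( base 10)1205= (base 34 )11f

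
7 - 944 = - 937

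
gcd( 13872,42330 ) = 102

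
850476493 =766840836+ 83635657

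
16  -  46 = -30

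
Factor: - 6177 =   -  3^1*29^1*71^1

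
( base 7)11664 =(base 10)3084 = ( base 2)110000001100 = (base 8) 6014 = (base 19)8a6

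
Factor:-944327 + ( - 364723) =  - 2^1 * 3^2 * 5^2*2909^1 = - 1309050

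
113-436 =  - 323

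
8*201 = 1608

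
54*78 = 4212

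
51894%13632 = 10998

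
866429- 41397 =825032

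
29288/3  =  29288/3= 9762.67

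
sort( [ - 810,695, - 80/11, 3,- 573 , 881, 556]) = [ - 810, - 573,  -  80/11,3,556, 695,881] 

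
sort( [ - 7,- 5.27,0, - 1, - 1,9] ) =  [-7, - 5.27, - 1  ,  -  1,0, 9 ] 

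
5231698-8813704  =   - 3582006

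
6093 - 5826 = 267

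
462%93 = 90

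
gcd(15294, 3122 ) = 2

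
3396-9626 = -6230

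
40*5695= 227800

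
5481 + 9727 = 15208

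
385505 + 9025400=9410905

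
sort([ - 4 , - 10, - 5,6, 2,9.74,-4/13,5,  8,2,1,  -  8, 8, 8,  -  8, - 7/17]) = [ - 10, - 8,  -  8,-5,  -  4, - 7/17,-4/13,1 , 2,2,5,6,8, 8 , 8, 9.74]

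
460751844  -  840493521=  - 379741677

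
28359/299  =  94+11/13=94.85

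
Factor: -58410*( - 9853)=2^1*3^2*5^1*11^1 * 59^2*167^1 = 575513730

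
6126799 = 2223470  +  3903329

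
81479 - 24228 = 57251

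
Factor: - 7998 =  - 2^1*3^1*31^1*43^1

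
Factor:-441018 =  - 2^1 *3^3*8167^1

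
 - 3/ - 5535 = 1/1845 = 0.00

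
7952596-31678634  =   - 23726038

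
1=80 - 79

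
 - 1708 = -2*854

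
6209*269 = 1670221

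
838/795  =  1 + 43/795 = 1.05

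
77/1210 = 7/110 =0.06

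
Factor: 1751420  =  2^2* 5^1*11^1*19^1*419^1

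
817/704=1+113/704 = 1.16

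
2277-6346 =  - 4069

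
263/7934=263/7934 = 0.03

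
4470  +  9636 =14106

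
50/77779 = 50/77779 = 0.00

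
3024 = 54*56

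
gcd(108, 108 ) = 108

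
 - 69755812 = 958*( - 72814) 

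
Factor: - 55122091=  - 55122091^1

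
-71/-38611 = 71/38611= 0.00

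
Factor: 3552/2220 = 8/5 = 2^3 * 5^(-1 )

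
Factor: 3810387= 3^1*7^4 *23^2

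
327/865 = 327/865 = 0.38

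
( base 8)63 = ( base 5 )201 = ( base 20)2B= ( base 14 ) 39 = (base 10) 51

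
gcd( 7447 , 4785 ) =11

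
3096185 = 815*3799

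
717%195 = 132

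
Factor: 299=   13^1 * 23^1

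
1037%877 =160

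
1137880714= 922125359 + 215755355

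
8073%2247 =1332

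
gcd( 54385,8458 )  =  1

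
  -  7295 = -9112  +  1817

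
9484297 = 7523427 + 1960870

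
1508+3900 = 5408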